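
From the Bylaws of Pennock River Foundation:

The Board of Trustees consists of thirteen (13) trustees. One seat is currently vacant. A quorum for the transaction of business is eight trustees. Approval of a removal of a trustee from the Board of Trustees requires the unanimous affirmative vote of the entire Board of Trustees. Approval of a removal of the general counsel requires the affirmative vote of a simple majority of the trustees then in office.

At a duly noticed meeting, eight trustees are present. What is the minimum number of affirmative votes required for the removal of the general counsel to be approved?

7

The removal of the general counsel requires a majority of the trustees then in office (12).
A majority of 12 is 7.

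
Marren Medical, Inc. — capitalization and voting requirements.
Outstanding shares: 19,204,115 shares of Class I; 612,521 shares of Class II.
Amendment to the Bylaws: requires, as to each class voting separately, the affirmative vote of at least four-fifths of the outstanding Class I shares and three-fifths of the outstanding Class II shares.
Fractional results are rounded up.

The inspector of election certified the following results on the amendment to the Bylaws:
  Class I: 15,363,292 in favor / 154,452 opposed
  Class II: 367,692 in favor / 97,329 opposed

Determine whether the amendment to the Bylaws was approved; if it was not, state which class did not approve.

Approved — every class gave the required vote.

Class I: 4/5 of 19204115 = 15363292; 15,363,292 required, 15,363,292 in favor — approved.
Class II: 3/5 of 612521 = 367512.60, rounded up to 367513; 367,513 required, 367,692 in favor — approved.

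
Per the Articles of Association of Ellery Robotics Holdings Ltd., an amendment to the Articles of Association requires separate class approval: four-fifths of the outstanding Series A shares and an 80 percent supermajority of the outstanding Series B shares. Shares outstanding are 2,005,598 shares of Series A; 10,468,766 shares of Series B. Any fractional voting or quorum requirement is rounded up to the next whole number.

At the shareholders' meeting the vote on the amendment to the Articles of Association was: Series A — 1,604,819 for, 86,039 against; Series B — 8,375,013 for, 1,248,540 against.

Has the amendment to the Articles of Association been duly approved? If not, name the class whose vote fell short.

Approved — every class gave the required vote.

Series A: 4/5 of 2005598 = 1604478.40, rounded up to 1604479; 1,604,479 required, 1,604,819 in favor — approved.
Series B: 4/5 of 10468766 = 8375012.80, rounded up to 8375013; 8,375,013 required, 8,375,013 in favor — approved.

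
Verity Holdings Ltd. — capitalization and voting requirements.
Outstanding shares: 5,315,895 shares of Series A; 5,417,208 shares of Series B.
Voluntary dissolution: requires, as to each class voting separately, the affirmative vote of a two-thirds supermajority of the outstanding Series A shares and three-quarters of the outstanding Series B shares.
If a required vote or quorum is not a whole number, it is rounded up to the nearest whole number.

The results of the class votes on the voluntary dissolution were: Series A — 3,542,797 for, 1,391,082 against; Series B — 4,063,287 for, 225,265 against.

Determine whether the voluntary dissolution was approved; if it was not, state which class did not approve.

Series A: 2/3 of 5315895 = 3543930; 3,543,930 required, 3,542,797 in favor — not approved.
Series B: 3/4 of 5417208 = 4062906; 4,062,906 required, 4,063,287 in favor — approved.

Not approved — the Series A shares did not give the required vote.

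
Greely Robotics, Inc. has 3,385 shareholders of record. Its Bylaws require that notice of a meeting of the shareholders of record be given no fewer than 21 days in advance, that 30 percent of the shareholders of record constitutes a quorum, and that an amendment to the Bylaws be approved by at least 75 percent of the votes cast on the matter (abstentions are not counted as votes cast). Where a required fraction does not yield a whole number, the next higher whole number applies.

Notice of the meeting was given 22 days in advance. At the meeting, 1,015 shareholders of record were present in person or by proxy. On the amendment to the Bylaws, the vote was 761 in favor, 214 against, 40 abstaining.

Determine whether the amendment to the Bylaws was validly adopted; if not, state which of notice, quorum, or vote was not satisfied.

Invalid — quorum requirement not satisfied.

Notice: 22 days given; 21 required. Satisfied.
Quorum: 30% of 3,385 = 1,015.50, rounded up to 1,016; 1,015 present. Not satisfied.
Vote: requires three-fourths of the votes cast (1,015 − 40 abstaining = 975); 3/4 of 975 = 731.25, rounded up to 732, so 732 needed; 761 in favor. Satisfied.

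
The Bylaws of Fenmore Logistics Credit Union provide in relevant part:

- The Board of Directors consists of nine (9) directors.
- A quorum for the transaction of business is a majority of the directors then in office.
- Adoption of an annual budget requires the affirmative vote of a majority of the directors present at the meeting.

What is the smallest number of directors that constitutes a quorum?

5

A majority of 9 is 5.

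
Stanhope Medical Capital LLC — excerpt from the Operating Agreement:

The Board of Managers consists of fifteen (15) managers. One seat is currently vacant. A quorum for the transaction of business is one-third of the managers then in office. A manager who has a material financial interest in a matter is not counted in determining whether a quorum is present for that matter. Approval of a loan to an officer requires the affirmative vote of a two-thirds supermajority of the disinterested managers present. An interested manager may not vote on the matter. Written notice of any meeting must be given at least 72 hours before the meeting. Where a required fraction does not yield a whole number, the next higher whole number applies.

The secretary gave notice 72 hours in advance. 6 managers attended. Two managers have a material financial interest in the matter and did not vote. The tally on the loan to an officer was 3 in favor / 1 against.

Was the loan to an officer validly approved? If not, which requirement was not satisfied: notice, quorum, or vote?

Notice: 72 hours given; 72 required (72 ≥ 72). Satisfied.
Quorum: 6 present, but the 2 interested managers do not count, leaving 4. Quorum is 5. Not satisfied.
Vote: the loan to an officer requires two-thirds of the disinterested managers present (6 − 2 = 4). 2/3 of 4 = 2.67, rounded up to 3, so 3 affirmative votes are needed; 3 voted in favor. Satisfied. (Moot — without a quorum no business can be validly transacted.)

Invalid — quorum requirement not satisfied.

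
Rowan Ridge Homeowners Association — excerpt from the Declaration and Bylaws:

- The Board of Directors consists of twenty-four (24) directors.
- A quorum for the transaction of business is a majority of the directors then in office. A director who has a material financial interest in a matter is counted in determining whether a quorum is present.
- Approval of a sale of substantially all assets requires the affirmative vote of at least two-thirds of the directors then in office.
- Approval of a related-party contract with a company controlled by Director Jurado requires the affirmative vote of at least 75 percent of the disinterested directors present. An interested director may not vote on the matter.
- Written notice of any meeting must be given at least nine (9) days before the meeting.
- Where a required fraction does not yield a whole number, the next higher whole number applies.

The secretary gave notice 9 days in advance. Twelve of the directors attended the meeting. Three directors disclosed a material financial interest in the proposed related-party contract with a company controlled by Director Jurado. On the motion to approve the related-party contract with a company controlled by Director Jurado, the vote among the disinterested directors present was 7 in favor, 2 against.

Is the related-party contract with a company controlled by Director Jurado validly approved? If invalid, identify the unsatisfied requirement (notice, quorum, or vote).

Invalid — quorum requirement not satisfied.

Notice: 9 days given; 9 required (9 ≥ 9). Satisfied.
Quorum: 12 present (interested directors count toward quorum); quorum is 13. Not satisfied.
Vote: the related-party contract with a company controlled by Director Jurado requires three-fourths of the disinterested directors present (12 − 3 = 9). 3/4 of 9 = 6.75, rounded up to 7, so 7 affirmative votes are needed; 7 voted in favor. Satisfied. (Moot — without a quorum no business can be validly transacted.)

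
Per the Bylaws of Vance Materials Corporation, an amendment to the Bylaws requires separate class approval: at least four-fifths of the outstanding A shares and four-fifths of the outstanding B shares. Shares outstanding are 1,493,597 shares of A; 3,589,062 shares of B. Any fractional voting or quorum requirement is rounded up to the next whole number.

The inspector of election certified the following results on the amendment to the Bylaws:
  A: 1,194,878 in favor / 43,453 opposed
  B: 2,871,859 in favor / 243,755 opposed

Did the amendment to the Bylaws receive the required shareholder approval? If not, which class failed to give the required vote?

Approved — every class gave the required vote.

A: 4/5 of 1493597 = 1194877.60, rounded up to 1194878; 1,194,878 required, 1,194,878 in favor — approved.
B: 4/5 of 3589062 = 2871249.60, rounded up to 2871250; 2,871,250 required, 2,871,859 in favor — approved.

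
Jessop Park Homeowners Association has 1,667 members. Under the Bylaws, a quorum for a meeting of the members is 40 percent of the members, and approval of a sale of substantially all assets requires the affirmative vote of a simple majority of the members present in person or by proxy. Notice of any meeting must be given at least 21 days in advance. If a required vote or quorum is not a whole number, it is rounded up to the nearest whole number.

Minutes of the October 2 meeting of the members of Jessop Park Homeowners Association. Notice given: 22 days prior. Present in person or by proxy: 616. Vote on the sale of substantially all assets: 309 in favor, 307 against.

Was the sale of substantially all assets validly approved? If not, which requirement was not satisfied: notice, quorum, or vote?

Notice: 22 days given; 21 required. Satisfied.
Quorum: 40% of 1,667 = 666.80, rounded up to 667; 616 present. Not satisfied.
Vote: requires a majority of those present (616); a majority of 616 is 309, so 309 needed; 309 in favor. Satisfied.

Invalid — quorum requirement not satisfied.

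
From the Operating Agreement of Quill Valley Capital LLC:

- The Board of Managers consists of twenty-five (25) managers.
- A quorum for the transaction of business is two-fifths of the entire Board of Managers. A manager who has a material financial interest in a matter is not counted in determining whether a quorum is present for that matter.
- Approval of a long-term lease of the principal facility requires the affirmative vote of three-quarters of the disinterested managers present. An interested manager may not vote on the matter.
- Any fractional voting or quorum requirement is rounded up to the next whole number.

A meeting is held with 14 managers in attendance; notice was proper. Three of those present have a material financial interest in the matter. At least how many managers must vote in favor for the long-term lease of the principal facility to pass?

9

The long-term lease of the principal facility requires three-fourths of the disinterested managers present (14 − 3 = 11).
3/4 of 11 = 8.25, rounded up to 9.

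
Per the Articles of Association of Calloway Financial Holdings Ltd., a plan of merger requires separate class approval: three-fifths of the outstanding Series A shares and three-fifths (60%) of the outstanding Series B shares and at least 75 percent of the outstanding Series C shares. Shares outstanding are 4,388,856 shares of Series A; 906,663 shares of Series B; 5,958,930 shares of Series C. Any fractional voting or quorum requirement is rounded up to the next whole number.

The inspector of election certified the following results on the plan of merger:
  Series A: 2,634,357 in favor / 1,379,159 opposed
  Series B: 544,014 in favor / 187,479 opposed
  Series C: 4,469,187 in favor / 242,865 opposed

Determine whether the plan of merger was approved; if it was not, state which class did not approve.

Series A: 3/5 of 4388856 = 2633313.60, rounded up to 2633314; 2,633,314 required, 2,634,357 in favor — approved.
Series B: 3/5 of 906663 = 543997.80, rounded up to 543998; 543,998 required, 544,014 in favor — approved.
Series C: 3/4 of 5958930 = 4469197.50, rounded up to 4469198; 4,469,198 required, 4,469,187 in favor — not approved.

Not approved — the Series C shares did not give the required vote.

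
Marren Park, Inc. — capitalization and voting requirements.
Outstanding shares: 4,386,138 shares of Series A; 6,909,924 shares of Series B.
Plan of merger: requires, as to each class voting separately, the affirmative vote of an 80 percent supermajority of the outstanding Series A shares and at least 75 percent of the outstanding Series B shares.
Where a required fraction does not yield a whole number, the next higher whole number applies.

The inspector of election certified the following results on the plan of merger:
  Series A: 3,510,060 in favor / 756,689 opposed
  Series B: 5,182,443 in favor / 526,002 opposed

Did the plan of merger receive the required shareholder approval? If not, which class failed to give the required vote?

Approved — every class gave the required vote.

Series A: 4/5 of 4386138 = 3508910.40, rounded up to 3508911; 3,508,911 required, 3,510,060 in favor — approved.
Series B: 3/4 of 6909924 = 5182443; 5,182,443 required, 5,182,443 in favor — approved.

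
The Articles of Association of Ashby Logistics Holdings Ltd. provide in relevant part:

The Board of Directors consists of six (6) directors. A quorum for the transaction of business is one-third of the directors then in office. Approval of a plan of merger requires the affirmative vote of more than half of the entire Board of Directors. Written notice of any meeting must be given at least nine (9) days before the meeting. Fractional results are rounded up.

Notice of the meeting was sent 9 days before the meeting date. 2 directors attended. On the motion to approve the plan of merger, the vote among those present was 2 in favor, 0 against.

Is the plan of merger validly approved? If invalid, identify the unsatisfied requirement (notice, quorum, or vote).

Notice: 9 days given; 9 required (9 ≥ 9). Satisfied.
Quorum: 2 present; quorum is 2. Satisfied.
Vote: the plan of merger requires a majority of the entire Board of Directors (6). A majority of 6 is 4, so 4 affirmative votes are needed; 2 voted in favor. Not satisfied.

Invalid — vote requirement not satisfied.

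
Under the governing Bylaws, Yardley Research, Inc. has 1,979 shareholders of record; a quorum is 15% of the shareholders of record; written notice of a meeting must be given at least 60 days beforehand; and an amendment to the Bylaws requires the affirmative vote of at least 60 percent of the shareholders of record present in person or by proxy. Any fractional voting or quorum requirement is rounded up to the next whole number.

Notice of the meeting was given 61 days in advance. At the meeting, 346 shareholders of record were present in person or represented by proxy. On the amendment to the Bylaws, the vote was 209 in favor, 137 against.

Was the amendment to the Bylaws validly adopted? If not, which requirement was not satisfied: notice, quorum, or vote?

Valid — all requirements satisfied.

Notice: 61 days given; 60 required. Satisfied.
Quorum: 15% of 1,979 = 296.85, rounded up to 297; 346 present. Satisfied.
Vote: requires three-fifths of those present (346); 3/5 of 346 = 207.60, rounded up to 208, so 208 needed; 209 in favor. Satisfied.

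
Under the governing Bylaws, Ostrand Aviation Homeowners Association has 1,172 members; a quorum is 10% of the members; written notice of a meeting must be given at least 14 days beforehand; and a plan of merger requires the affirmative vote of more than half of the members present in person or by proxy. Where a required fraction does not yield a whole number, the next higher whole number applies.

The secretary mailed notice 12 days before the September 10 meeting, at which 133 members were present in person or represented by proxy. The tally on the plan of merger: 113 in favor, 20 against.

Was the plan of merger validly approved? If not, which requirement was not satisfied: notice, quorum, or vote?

Notice: 12 days given; 14 required. Not satisfied.
Quorum: 10% of 1,172 = 117.20, rounded up to 118; 133 present. Satisfied.
Vote: requires a majority of those present (133); a majority of 133 is 67, so 67 needed; 113 in favor. Satisfied.

Invalid — notice requirement not satisfied.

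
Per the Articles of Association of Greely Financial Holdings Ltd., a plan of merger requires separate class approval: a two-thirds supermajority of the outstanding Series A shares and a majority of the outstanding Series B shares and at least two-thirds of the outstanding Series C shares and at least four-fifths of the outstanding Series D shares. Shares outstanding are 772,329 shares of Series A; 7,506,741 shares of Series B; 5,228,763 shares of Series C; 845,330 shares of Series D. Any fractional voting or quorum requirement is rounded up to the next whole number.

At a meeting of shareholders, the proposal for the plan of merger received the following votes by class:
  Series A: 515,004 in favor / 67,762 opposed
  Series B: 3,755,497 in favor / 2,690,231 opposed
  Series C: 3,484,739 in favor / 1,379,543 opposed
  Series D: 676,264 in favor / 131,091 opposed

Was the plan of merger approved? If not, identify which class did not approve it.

Series A: 2/3 of 772329 = 514886; 514,886 required, 515,004 in favor — approved.
Series B: a majority of 7506741 is 3753371; 3,753,371 required, 3,755,497 in favor — approved.
Series C: 2/3 of 5228763 = 3485842; 3,485,842 required, 3,484,739 in favor — not approved.
Series D: 4/5 of 845330 = 676264; 676,264 required, 676,264 in favor — approved.

Not approved — the Series C shares did not give the required vote.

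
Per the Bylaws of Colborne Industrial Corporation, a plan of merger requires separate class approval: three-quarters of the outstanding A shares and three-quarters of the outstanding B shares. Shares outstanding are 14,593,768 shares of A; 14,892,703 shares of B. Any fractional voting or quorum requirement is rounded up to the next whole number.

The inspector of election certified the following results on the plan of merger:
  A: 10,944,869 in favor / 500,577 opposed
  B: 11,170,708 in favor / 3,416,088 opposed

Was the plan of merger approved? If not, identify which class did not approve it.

A: 3/4 of 14593768 = 10945326; 10,945,326 required, 10,944,869 in favor — not approved.
B: 3/4 of 14892703 = 11169527.25, rounded up to 11169528; 11,169,528 required, 11,170,708 in favor — approved.

Not approved — the A shares did not give the required vote.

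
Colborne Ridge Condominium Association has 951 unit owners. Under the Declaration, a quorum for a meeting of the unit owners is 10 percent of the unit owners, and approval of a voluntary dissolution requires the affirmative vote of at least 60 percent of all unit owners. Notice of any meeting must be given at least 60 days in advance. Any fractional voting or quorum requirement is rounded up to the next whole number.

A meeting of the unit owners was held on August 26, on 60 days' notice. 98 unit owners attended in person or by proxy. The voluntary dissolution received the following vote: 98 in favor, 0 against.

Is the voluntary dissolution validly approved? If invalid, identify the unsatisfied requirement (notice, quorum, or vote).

Notice: 60 days given; 60 required. Satisfied.
Quorum: 10% of 951 = 95.10, rounded up to 96; 98 present. Satisfied.
Vote: requires three-fifths of all unit owners (951); 3/5 of 951 = 570.60, rounded up to 571, so 571 needed; 98 in favor. Not satisfied.

Invalid — vote requirement not satisfied.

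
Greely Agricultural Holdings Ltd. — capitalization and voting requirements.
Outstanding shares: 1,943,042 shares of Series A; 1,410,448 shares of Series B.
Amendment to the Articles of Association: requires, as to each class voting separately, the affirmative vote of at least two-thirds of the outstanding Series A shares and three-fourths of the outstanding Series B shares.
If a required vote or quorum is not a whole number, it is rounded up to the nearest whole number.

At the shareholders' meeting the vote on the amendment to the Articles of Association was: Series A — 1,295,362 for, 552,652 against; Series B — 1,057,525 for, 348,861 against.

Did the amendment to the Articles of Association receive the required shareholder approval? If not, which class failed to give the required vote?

Series A: 2/3 of 1943042 = 1295361.33, rounded up to 1295362; 1,295,362 required, 1,295,362 in favor — approved.
Series B: 3/4 of 1410448 = 1057836; 1,057,836 required, 1,057,525 in favor — not approved.

Not approved — the Series B shares did not give the required vote.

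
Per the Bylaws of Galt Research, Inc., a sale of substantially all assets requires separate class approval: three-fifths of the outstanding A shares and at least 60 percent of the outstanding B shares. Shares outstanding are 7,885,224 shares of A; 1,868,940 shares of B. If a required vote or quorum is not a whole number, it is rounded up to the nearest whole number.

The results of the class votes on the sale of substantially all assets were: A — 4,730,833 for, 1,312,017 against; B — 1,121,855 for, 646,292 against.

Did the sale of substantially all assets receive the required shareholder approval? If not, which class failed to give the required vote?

Not approved — the A shares did not give the required vote.

A: 3/5 of 7885224 = 4731134.40, rounded up to 4731135; 4,731,135 required, 4,730,833 in favor — not approved.
B: 3/5 of 1868940 = 1121364; 1,121,364 required, 1,121,855 in favor — approved.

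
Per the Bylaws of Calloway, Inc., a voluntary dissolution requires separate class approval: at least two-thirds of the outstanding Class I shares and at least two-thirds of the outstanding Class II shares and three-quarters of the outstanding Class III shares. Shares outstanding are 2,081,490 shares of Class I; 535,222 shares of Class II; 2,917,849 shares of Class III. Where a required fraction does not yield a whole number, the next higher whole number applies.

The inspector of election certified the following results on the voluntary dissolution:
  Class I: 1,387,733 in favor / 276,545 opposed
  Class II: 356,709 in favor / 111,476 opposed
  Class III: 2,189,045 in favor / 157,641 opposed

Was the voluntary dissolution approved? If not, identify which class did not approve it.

Class I: 2/3 of 2081490 = 1387660; 1,387,660 required, 1,387,733 in favor — approved.
Class II: 2/3 of 535222 = 356814.67, rounded up to 356815; 356,815 required, 356,709 in favor — not approved.
Class III: 3/4 of 2917849 = 2188386.75, rounded up to 2188387; 2,188,387 required, 2,189,045 in favor — approved.

Not approved — the Class II shares did not give the required vote.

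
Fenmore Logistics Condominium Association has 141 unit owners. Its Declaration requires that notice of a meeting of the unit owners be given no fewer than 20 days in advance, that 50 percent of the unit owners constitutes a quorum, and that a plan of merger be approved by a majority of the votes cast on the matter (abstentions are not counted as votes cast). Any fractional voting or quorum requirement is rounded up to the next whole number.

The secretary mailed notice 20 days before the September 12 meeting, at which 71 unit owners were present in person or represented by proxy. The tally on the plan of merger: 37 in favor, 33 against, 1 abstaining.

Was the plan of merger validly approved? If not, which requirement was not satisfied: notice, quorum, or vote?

Valid — all requirements satisfied.

Notice: 20 days given; 20 required. Satisfied.
Quorum: 50% of 141 = 70.50, rounded up to 71; 71 present. Satisfied.
Vote: requires a majority of the votes cast (71 − 1 abstaining = 70); a majority of 70 is 36, so 36 needed; 37 in favor. Satisfied.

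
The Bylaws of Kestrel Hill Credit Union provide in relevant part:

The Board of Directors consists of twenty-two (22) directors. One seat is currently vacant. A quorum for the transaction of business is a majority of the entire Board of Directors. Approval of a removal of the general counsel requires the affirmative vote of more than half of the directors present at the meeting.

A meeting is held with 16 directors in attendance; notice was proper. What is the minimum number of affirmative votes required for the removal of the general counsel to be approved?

9

The removal of the general counsel requires a majority of the directors present (16).
A majority of 16 is 9.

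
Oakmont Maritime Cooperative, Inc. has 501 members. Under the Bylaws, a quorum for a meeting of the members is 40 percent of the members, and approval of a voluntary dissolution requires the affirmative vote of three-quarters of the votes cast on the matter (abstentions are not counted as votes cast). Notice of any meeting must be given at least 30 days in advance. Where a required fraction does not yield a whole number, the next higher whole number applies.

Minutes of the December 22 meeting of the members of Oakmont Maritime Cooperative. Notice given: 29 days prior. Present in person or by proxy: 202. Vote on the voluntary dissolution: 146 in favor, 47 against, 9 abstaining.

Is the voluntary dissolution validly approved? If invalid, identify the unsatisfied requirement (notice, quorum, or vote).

Notice: 29 days given; 30 required. Not satisfied.
Quorum: 40% of 501 = 200.40, rounded up to 201; 202 present. Satisfied.
Vote: requires three-fourths of the votes cast (202 − 9 abstaining = 193); 3/4 of 193 = 144.75, rounded up to 145, so 145 needed; 146 in favor. Satisfied.

Invalid — notice requirement not satisfied.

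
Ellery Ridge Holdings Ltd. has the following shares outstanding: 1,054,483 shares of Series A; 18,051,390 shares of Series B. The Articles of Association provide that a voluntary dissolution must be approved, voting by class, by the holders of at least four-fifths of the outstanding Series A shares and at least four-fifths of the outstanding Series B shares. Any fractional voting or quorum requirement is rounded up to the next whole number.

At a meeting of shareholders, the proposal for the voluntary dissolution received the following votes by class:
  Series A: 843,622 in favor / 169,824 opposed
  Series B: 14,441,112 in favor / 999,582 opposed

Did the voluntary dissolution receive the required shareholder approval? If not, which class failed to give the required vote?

Approved — every class gave the required vote.

Series A: 4/5 of 1054483 = 843586.40, rounded up to 843587; 843,587 required, 843,622 in favor — approved.
Series B: 4/5 of 18051390 = 14441112; 14,441,112 required, 14,441,112 in favor — approved.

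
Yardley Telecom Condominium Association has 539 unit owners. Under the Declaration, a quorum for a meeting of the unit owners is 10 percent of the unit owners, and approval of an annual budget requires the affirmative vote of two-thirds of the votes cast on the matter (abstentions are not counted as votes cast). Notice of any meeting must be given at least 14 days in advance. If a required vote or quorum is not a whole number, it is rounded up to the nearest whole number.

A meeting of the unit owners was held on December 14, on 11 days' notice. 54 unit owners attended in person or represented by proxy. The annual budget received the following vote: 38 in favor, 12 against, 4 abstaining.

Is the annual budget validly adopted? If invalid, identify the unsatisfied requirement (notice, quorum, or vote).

Notice: 11 days given; 14 required. Not satisfied.
Quorum: 10% of 539 = 53.90, rounded up to 54; 54 present. Satisfied.
Vote: requires two-thirds of the votes cast (54 − 4 abstaining = 50); 2/3 of 50 = 33.33, rounded up to 34, so 34 needed; 38 in favor. Satisfied.

Invalid — notice requirement not satisfied.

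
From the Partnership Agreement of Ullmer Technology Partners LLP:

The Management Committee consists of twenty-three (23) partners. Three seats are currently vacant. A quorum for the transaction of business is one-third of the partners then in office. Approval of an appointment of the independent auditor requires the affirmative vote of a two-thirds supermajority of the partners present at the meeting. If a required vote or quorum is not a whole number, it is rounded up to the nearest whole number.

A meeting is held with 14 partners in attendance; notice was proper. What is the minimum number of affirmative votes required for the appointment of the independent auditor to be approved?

The appointment of the independent auditor requires two-thirds of the partners present (14).
2/3 of 14 = 9.33, rounded up to 10.

10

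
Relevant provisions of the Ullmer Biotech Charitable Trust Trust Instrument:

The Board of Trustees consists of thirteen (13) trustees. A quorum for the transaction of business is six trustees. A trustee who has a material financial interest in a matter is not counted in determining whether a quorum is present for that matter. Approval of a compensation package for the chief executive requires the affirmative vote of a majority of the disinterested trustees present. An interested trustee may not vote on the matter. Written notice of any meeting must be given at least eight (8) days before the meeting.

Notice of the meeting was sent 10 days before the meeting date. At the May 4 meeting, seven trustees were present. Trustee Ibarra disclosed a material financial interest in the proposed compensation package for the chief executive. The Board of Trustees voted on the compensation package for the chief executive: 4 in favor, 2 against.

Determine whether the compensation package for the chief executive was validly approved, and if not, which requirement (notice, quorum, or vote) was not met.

Valid — all requirements satisfied.

Notice: 10 days given; 8 required (10 ≥ 8). Satisfied.
Quorum: 7 present, but the 1 interested trustee does not count, leaving 6. Quorum is 6. Satisfied.
Vote: the compensation package for the chief executive requires a majority of the disinterested trustees present (7 − 1 = 6). A majority of 6 is 4, so 4 affirmative votes are needed; 4 voted in favor. Satisfied.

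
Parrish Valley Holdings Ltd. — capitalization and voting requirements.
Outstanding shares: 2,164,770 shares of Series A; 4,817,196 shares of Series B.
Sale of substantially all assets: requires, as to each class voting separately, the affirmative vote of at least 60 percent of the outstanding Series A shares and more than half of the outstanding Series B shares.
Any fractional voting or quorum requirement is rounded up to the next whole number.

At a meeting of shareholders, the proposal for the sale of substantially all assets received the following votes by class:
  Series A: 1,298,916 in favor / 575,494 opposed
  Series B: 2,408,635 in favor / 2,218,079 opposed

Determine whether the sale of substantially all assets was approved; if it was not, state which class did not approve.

Approved — every class gave the required vote.

Series A: 3/5 of 2164770 = 1298862; 1,298,862 required, 1,298,916 in favor — approved.
Series B: a majority of 4817196 is 2408599; 2,408,599 required, 2,408,635 in favor — approved.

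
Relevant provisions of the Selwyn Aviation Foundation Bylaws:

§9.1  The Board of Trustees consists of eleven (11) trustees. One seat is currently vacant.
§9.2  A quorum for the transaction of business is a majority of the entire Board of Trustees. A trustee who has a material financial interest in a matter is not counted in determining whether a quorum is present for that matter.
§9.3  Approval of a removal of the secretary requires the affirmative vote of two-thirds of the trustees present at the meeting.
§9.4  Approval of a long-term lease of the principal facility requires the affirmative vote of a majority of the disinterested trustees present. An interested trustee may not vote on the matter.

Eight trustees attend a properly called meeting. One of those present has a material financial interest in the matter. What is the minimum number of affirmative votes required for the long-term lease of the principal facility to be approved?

The long-term lease of the principal facility requires a majority of the disinterested trustees present (8 − 1 = 7).
A majority of 7 is 4.

4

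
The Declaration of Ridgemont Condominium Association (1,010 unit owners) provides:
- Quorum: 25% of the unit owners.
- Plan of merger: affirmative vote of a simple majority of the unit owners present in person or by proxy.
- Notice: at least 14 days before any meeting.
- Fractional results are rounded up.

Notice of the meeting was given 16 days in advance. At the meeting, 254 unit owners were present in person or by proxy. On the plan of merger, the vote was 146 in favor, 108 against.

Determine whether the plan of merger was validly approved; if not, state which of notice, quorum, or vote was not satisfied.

Notice: 16 days given; 14 required. Satisfied.
Quorum: 25% of 1,010 = 252.50, rounded up to 253; 254 present. Satisfied.
Vote: requires a majority of those present (254); a majority of 254 is 128, so 128 needed; 146 in favor. Satisfied.

Valid — all requirements satisfied.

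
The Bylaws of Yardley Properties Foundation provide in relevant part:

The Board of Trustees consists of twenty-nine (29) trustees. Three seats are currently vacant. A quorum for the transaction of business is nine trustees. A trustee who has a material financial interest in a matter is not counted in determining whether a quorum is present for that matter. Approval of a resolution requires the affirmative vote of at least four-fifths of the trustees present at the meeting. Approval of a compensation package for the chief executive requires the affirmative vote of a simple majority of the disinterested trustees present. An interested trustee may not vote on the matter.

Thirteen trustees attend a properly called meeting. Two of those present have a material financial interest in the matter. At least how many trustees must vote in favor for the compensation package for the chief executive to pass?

The compensation package for the chief executive requires a majority of the disinterested trustees present (13 − 2 = 11).
A majority of 11 is 6.

6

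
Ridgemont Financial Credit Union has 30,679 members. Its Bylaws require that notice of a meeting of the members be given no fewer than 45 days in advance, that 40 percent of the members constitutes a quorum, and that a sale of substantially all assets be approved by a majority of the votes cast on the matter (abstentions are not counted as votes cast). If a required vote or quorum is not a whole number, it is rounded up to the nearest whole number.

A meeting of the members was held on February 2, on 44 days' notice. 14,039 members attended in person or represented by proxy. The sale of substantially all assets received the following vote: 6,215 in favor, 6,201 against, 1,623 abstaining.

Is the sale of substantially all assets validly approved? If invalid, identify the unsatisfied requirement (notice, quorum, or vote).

Notice: 44 days given; 45 required. Not satisfied.
Quorum: 40% of 30,679 = 12,271.60, rounded up to 12,272; 14,039 present. Satisfied.
Vote: requires a majority of the votes cast (14,039 − 1,623 abstaining = 12,416); a majority of 12416 is 6209, so 6,209 needed; 6,215 in favor. Satisfied.

Invalid — notice requirement not satisfied.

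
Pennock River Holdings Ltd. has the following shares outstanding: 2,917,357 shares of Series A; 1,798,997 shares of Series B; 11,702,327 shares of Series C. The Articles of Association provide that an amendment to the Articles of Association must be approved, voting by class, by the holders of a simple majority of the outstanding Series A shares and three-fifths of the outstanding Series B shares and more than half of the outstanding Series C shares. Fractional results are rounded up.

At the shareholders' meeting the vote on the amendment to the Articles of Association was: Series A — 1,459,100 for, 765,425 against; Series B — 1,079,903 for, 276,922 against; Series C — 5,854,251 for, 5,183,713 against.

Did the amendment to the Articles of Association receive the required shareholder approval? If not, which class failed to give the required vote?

Approved — every class gave the required vote.

Series A: a majority of 2917357 is 1458679; 1,458,679 required, 1,459,100 in favor — approved.
Series B: 3/5 of 1798997 = 1079398.20, rounded up to 1079399; 1,079,399 required, 1,079,903 in favor — approved.
Series C: a majority of 11702327 is 5851164; 5,851,164 required, 5,854,251 in favor — approved.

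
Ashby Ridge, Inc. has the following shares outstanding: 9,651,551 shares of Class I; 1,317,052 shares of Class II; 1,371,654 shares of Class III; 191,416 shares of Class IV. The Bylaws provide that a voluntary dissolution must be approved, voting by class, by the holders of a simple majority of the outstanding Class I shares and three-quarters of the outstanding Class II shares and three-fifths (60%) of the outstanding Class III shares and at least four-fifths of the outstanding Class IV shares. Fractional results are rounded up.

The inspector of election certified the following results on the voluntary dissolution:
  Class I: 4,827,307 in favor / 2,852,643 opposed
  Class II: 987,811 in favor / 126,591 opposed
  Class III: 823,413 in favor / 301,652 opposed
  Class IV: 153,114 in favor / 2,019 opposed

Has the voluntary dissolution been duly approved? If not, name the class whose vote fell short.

Not approved — the Class IV shares did not give the required vote.

Class I: a majority of 9651551 is 4825776; 4,825,776 required, 4,827,307 in favor — approved.
Class II: 3/4 of 1317052 = 987789; 987,789 required, 987,811 in favor — approved.
Class III: 3/5 of 1371654 = 822992.40, rounded up to 822993; 822,993 required, 823,413 in favor — approved.
Class IV: 4/5 of 191416 = 153132.80, rounded up to 153133; 153,133 required, 153,114 in favor — not approved.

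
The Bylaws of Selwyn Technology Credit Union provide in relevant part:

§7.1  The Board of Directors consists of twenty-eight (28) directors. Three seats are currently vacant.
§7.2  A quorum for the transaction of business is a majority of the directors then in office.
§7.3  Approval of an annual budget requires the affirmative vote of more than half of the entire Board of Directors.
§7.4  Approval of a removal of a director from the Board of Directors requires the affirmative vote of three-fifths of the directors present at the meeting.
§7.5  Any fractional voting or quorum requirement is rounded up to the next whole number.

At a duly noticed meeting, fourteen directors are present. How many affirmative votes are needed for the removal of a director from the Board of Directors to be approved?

9

The removal of a director from the Board of Directors requires three-fifths of the directors present (14).
3/5 of 14 = 8.40, rounded up to 9.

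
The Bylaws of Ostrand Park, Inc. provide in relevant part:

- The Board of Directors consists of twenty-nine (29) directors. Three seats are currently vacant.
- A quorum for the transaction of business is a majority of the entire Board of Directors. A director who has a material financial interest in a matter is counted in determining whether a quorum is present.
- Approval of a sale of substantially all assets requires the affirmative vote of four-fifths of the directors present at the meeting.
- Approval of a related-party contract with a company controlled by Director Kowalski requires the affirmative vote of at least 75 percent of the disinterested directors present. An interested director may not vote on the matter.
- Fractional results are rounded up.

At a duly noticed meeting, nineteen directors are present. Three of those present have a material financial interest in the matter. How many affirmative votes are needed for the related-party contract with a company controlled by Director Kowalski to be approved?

The related-party contract with a company controlled by Director Kowalski requires three-fourths of the disinterested directors present (19 − 3 = 16).
3/4 of 16 = 12.

12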